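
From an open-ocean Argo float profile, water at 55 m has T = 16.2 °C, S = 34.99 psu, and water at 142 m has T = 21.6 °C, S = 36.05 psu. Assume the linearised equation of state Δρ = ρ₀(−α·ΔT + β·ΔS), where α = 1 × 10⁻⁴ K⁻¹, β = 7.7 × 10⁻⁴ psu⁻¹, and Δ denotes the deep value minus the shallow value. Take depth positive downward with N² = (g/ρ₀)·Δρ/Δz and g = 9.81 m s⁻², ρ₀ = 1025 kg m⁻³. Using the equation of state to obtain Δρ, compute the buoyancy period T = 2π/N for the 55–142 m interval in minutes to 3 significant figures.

ΔT = +5.4 K, ΔS = +1.06 psu (deep − shallow).
Δρ/ρ₀ = −αΔT + βΔS = -5.40 × 10⁻⁴ + 8.162 × 10⁻⁴ = 2.762 × 10⁻⁴, so Δρ ≈ 0.2831 kg m⁻³.
N² = (g/ρ₀)·Δρ/Δz = g·(Δρ/ρ₀)/Δz = 9.81 × 2.762 × 10⁻⁴ / 87 = 3.1144 × 10⁻⁵ s⁻².
N = √(3.1144 × 10⁻⁵) = 5.5807 × 10⁻³ rad s⁻¹ → T = 2π/N = 1.1259 × 10³ s = 18.765 min ≈ 18.8 min.

18.8 min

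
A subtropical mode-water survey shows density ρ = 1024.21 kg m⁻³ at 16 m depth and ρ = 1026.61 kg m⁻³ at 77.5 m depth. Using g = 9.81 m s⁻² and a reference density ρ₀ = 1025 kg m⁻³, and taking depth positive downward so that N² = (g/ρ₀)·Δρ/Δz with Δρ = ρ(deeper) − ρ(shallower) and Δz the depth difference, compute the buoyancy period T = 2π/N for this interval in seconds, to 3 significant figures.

Δρ = 1026.61 − 1024.21 = 2.40 kg m⁻³ over Δz = 77.5 − 16 = 61.5 m.
N² = (9.81/1025) × (2.40/61.5) = 3.7349 × 10⁻⁴ s⁻².
N = √(3.7349 × 10⁻⁴) = 0.019326 rad s⁻¹, so T = 2π/N = 325.12 s ≈ 325 s.
A positive N² confirms static stability across the interval.

325 s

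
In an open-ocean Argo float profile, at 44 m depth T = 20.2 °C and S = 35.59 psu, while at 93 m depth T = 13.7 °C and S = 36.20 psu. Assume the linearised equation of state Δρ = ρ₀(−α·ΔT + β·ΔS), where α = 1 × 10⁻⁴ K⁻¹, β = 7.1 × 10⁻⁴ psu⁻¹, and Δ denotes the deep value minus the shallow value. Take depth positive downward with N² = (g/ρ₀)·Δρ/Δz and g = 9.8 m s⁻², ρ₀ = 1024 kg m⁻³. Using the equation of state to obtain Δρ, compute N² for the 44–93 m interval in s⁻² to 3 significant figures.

ΔT = -6.5 K, ΔS = +0.61 psu (deep − shallow).
Δρ/ρ₀ = −αΔT + βΔS = 6.50 × 10⁻⁴ + 4.331 × 10⁻⁴ = 1.0831 × 10⁻³, so Δρ ≈ 1.109 kg m⁻³.
N² = (g/ρ₀)·Δρ/Δz = g·(Δρ/ρ₀)/Δz = 9.8 × 1.0831 × 10⁻³ / 49 = 2.1662 × 10⁻⁴ s⁻² ≈ 2.17 × 10⁻⁴ s⁻².

2.17 × 10⁻⁴ s⁻²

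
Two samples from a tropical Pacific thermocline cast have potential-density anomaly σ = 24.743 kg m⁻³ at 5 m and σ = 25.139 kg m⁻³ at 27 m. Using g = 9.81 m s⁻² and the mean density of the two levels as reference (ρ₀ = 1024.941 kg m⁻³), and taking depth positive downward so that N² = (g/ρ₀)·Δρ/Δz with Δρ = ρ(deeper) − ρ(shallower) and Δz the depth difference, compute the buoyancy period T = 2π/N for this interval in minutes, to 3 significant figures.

Δρ = 1025.139 − 1024.743 = 0.396 kg m⁻³ over Δz = 27 − 5 = 22 m.
N² = (9.81/1024.941) × (0.396/22) = 1.7228 × 10⁻⁴ s⁻².
N = √(1.7228 × 10⁻⁴) = 0.013126 rad s⁻¹, so T = 2π/N = 478.68 s = 7.9780 min ≈ 7.98 min.

7.98 min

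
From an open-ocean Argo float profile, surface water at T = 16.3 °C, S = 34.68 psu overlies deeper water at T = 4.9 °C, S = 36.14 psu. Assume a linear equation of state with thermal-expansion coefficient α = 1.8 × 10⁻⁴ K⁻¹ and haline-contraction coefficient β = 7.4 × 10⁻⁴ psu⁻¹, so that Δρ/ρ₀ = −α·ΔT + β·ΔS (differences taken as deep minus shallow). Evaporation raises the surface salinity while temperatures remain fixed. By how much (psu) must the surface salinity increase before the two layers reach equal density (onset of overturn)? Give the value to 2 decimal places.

Neutral buoyancy requires −α(T_deep − T_surf) + β(S_deep − S_surf′) = 0.
S_surf′ = S_deep − (α/β)·ΔT = 36.14 − (1.8 × 10⁻⁴/7.4 × 10⁻⁴)·(-11.4) = 38.9130 psu.
Increase required: 38.9130 − 34.68 = 4.2330 psu.

4.23 psu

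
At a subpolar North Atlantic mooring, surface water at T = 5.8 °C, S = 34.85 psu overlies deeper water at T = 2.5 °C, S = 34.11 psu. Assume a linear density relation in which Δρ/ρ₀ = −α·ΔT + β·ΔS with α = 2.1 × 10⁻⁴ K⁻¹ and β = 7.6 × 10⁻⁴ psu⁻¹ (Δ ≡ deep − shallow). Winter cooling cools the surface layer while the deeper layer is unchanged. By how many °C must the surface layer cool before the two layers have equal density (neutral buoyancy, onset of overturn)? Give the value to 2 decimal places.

0.62 °C

Neutral buoyancy requires Δρ = 0, i.e. −α(T_deep − T_surf′) + β(S_deep − S_surf) = 0.
T_surf′ = T_deep − (β/α)·ΔS = 2.5 − (7.6 × 10⁻⁴/2.1 × 10⁻⁴)·(-0.74) = 5.1781 °C.
Cooling required: 5.8 − (5.1781) = 0.6219 °C.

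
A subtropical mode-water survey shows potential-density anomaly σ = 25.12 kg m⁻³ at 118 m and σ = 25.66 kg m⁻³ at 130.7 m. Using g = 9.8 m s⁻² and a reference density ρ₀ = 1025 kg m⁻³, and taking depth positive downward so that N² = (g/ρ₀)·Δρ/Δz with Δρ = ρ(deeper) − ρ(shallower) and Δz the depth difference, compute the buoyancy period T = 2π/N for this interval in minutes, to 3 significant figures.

Δρ = 1025.66 − 1025.12 = 0.54 kg m⁻³ over Δz = 130.7 − 118 = 12.7 m.
N² = (9.8/1025) × (0.54/12.7) = 4.0653 × 10⁻⁴ s⁻².
N = √(4.0653 × 10⁻⁴) = 0.020163 rad s⁻¹, so T = 2π/N = 311.62 s = 5.1937 min ≈ 5.19 min.
N² > 0, so the interval is statically stable.

5.19 min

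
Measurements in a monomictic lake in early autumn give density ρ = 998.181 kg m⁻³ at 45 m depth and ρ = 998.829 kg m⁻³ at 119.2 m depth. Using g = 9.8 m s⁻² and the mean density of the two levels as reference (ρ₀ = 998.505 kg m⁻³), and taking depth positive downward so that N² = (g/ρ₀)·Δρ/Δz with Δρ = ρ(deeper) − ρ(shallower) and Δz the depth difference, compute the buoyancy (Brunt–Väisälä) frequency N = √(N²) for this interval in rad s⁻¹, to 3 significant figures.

Δρ = 998.829 − 998.181 = 0.648 kg m⁻³ over Δz = 119.2 − 45 = 74.2 m.
N² = (9.8/998.505) × (0.648/74.2) = 8.5713 × 10⁻⁵ s⁻².
N = √(8.5713 × 10⁻⁵) = 9.2581 × 10⁻³ rad s⁻¹ ≈ 9.26 × 10⁻³ rad s⁻¹.

9.26 × 10⁻³ rad s⁻¹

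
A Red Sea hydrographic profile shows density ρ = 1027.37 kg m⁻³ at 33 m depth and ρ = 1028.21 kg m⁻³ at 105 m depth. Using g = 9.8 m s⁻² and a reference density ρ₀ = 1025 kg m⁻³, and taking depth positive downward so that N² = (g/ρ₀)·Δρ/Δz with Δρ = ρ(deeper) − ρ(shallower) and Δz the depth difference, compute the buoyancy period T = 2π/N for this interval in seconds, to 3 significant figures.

595 s

Δρ = 1028.21 − 1027.37 = 0.84 kg m⁻³ over Δz = 105 − 33 = 72 m.
N² = (9.8/1025) × (0.84/72) = 1.1154 × 10⁻⁴ s⁻².
N = √(1.1154 × 10⁻⁴) = 0.010561 rad s⁻¹, so T = 2π/N = 594.94 s ≈ 595 s.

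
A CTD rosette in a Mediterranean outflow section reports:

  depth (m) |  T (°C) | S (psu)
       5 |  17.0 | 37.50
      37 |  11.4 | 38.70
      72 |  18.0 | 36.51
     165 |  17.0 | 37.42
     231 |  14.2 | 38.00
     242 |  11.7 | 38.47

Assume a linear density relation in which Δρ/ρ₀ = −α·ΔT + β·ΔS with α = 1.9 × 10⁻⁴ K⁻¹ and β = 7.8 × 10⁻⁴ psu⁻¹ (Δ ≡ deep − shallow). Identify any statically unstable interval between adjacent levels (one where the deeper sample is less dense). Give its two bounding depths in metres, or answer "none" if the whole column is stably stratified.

37–72 m

Evaluate Δρ/ρ₀ = −αΔT + βΔS across each adjacent pair:
  5–37 m: −αΔT+βΔS = −(1.9 × 10⁻⁴)(-5.6)+(7.8 × 10⁻⁴)(+1.20) = 2.0 × 10⁻³ → stable
  37–72 m: −αΔT+βΔS = −(1.9 × 10⁻⁴)(+6.6)+(7.8 × 10⁻⁴)(-2.19) = -3.0 × 10⁻³ → UNSTABLE
  72–165 m: −αΔT+βΔS = −(1.9 × 10⁻⁴)(-1.0)+(7.8 × 10⁻⁴)(+0.91) = 9.0 × 10⁻⁴ → stable
  165–231 m: −αΔT+βΔS = −(1.9 × 10⁻⁴)(-2.8)+(7.8 × 10⁻⁴)(+0.58) = 9.8 × 10⁻⁴ → stable
  231–242 m: −αΔT+βΔS = −(1.9 × 10⁻⁴)(-2.5)+(7.8 × 10⁻⁴)(+0.47) = 8.4 × 10⁻⁴ → stable
The 37–72 m interval has Δρ < 0: lighter water underlies denser water.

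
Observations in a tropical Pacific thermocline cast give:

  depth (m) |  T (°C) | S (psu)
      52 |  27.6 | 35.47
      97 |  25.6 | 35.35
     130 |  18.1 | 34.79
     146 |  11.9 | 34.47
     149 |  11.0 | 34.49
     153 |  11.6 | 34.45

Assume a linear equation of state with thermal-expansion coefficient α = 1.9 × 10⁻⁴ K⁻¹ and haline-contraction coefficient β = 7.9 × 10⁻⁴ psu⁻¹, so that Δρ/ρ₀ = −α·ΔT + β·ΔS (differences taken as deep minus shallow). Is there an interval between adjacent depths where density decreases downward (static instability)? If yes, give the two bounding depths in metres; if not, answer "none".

Evaluate Δρ/ρ₀ = −αΔT + βΔS across each adjacent pair:
  52–97 m: −αΔT+βΔS = −(1.9 × 10⁻⁴)(-2.0)+(7.9 × 10⁻⁴)(-0.12) = 2.9 × 10⁻⁴ → stable
  97–130 m: −αΔT+βΔS = −(1.9 × 10⁻⁴)(-7.5)+(7.9 × 10⁻⁴)(-0.56) = 9.8 × 10⁻⁴ → stable
  130–146 m: −αΔT+βΔS = −(1.9 × 10⁻⁴)(-6.2)+(7.9 × 10⁻⁴)(-0.32) = 9.3 × 10⁻⁴ → stable
  146–149 m: −αΔT+βΔS = −(1.9 × 10⁻⁴)(-0.9)+(7.9 × 10⁻⁴)(+0.02) = 1.9 × 10⁻⁴ → stable
  149–153 m: −αΔT+βΔS = −(1.9 × 10⁻⁴)(+0.6)+(7.9 × 10⁻⁴)(-0.04) = -1.5 × 10⁻⁴ → UNSTABLE
The 149–153 m interval has Δρ < 0: lighter water underlies denser water.

149–153 m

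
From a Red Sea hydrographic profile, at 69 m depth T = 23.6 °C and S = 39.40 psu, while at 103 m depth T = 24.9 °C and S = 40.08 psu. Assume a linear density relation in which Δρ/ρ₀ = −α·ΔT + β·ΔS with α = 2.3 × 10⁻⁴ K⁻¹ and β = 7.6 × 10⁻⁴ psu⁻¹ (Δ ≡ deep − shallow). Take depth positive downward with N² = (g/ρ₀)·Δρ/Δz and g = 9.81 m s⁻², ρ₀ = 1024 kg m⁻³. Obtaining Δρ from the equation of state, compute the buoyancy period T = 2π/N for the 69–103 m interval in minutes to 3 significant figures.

13.2 min

ΔT = +1.3 K, ΔS = +0.68 psu (deep − shallow).
Δρ/ρ₀ = −αΔT + βΔS = -2.99 × 10⁻⁴ + 5.168 × 10⁻⁴ = 2.178 × 10⁻⁴, so Δρ ≈ 0.2230 kg m⁻³.
N² = (g/ρ₀)·Δρ/Δz = g·(Δρ/ρ₀)/Δz = 9.81 × 2.178 × 10⁻⁴ / 34 = 6.2842 × 10⁻⁵ s⁻².
N = √(6.2842 × 10⁻⁵) = 7.9273 × 10⁻³ rad s⁻¹ → T = 2π/N = 792.60 s = 13.210 min ≈ 13.2 min.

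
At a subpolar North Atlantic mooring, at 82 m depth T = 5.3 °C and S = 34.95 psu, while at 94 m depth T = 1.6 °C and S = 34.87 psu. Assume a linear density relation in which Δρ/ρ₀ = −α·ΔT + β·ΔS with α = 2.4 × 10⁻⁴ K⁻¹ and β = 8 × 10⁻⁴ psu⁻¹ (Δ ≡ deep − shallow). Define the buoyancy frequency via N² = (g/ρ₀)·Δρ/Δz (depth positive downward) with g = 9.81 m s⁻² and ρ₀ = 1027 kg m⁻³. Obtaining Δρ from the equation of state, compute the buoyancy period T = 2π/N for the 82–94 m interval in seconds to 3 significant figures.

ΔT = -3.7 K, ΔS = -0.08 psu (deep − shallow).
Δρ/ρ₀ = −αΔT + βΔS = 8.88 × 10⁻⁴ − 6.40 × 10⁻⁵ = 8.24 × 10⁻⁴, so Δρ ≈ 0.8462 kg m⁻³.
N² = (g/ρ₀)·Δρ/Δz = g·(Δρ/ρ₀)/Δz = 9.81 × 8.24 × 10⁻⁴ / 12 = 6.7362 × 10⁻⁴ s⁻².
N = √(6.7362 × 10⁻⁴) = 0.025954 rad s⁻¹ → T = 2π/N = 242.09 s ≈ 242 s.

242 s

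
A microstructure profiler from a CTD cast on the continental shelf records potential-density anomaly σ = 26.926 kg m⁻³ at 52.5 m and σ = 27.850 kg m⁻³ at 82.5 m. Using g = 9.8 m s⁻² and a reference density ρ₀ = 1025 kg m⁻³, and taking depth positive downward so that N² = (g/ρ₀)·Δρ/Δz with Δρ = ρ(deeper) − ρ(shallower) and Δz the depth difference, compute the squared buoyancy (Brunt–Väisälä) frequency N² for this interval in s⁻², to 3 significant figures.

2.94 × 10⁻⁴ s⁻²

Δρ = 1027.850 − 1026.926 = 0.924 kg m⁻³ over Δz = 82.5 − 52.5 = 30 m.
N² = (9.8/1025) × (0.924/30) = 2.9448 × 10⁻⁴ s⁻² ≈ 2.94 × 10⁻⁴ s⁻².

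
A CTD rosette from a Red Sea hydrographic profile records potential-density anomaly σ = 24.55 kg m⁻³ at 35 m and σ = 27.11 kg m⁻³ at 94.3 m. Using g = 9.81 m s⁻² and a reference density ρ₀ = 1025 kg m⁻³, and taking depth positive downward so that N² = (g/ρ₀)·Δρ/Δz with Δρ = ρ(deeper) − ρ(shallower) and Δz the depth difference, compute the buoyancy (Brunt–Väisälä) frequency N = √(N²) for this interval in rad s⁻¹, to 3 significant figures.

Δρ = 1027.11 − 1024.55 = 2.56 kg m⁻³ over Δz = 94.3 − 35 = 59.3 m.
N² = (9.81/1025) × (2.56/59.3) = 4.1317 × 10⁻⁴ s⁻².
N = √(4.1317 × 10⁻⁴) = 0.020327 rad s⁻¹ ≈ 0.0203 rad s⁻¹.

0.0203 rad s⁻¹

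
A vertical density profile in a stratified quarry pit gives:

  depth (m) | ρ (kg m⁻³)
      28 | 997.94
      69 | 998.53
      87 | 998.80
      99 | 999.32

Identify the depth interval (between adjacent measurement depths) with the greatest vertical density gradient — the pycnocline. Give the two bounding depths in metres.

Compute the density gradient over each adjacent pair:
  28–69 m: Δρ/Δz = 0.59/41 = 0.014 kg m⁻⁴
  69–87 m: Δρ/Δz = 0.27/18 = 0.015 kg m⁻⁴
  87–99 m: Δρ/Δz = 0.52/12 = 0.043 kg m⁻⁴
The largest gradient is in the 87–99 m interval — the pycnocline.

87–99 m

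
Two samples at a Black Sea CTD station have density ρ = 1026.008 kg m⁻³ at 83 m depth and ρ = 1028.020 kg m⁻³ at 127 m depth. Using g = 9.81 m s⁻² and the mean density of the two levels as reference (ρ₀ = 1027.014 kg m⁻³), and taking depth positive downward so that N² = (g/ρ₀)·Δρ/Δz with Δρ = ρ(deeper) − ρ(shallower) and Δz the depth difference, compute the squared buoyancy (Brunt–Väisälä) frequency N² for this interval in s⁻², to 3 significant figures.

Δρ = 1028.020 − 1026.008 = 2.012 kg m⁻³ over Δz = 127 − 83 = 44 m.
N² = (9.81/1027.014) × (2.012/44) = 4.3679 × 10⁻⁴ s⁻² ≈ 4.37 × 10⁻⁴ s⁻².

4.37 × 10⁻⁴ s⁻²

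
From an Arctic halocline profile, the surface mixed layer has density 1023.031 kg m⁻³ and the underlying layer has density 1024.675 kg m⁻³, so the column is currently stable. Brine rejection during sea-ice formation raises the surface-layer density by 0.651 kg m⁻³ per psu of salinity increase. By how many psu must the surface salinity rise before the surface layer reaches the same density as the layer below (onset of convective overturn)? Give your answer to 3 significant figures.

2.53 psu

Density deficit of the surface layer: 1024.675 − 1023.031 = 1.644 kg m⁻³.
Required change = 1.644 / 0.651 = 2.53 psu.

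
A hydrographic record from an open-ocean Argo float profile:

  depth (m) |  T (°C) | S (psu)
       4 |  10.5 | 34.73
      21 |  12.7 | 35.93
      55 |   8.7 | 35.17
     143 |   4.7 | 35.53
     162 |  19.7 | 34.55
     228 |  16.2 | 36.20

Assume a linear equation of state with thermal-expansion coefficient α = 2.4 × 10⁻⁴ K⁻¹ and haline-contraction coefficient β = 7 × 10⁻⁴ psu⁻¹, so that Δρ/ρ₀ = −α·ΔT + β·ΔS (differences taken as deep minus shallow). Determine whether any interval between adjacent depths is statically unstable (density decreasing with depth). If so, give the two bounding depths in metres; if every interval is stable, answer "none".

Evaluate Δρ/ρ₀ = −αΔT + βΔS across each adjacent pair:
  4–21 m: −αΔT+βΔS = −(2.4 × 10⁻⁴)(+2.2)+(7 × 10⁻⁴)(+1.20) = 3.1 × 10⁻⁴ → stable
  21–55 m: −αΔT+βΔS = −(2.4 × 10⁻⁴)(-4.0)+(7 × 10⁻⁴)(-0.76) = 4.3 × 10⁻⁴ → stable
  55–143 m: −αΔT+βΔS = −(2.4 × 10⁻⁴)(-4.0)+(7 × 10⁻⁴)(+0.36) = 1.2 × 10⁻³ → stable
  143–162 m: −αΔT+βΔS = −(2.4 × 10⁻⁴)(+15.0)+(7 × 10⁻⁴)(-0.98) = -4.3 × 10⁻³ → UNSTABLE
  162–228 m: −αΔT+βΔS = −(2.4 × 10⁻⁴)(-3.5)+(7 × 10⁻⁴)(+1.65) = 2.0 × 10⁻³ → stable
The 143–162 m interval has Δρ < 0: lighter water underlies denser water.

143–162 m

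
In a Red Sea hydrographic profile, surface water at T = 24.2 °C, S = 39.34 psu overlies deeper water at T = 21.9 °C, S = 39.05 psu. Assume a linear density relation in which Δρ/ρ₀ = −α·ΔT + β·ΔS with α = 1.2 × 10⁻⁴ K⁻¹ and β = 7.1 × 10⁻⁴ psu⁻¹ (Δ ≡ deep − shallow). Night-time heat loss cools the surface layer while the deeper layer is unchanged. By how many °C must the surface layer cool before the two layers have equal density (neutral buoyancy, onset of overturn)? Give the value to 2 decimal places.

Neutral buoyancy requires Δρ = 0, i.e. −α(T_deep − T_surf′) + β(S_deep − S_surf) = 0.
T_surf′ = T_deep − (β/α)·ΔS = 21.9 − (7.1 × 10⁻⁴/1.2 × 10⁻⁴)·(-0.29) = 23.6158 °C.
Cooling required: 24.2 − (23.6158) = 0.5842 °C.

0.58 °C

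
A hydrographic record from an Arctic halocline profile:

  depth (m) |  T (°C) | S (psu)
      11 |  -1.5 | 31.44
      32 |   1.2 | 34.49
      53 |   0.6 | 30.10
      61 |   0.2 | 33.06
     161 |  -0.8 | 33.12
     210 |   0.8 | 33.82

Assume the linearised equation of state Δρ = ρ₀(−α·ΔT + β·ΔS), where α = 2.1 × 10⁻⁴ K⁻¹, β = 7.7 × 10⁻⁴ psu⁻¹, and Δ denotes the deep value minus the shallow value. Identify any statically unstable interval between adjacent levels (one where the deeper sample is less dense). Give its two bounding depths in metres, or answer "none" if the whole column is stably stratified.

32–53 m

Evaluate Δρ/ρ₀ = −αΔT + βΔS across each adjacent pair:
  11–32 m: −αΔT+βΔS = −(2.1 × 10⁻⁴)(+2.7)+(7.7 × 10⁻⁴)(+3.05) = 1.8 × 10⁻³ → stable
  32–53 m: −αΔT+βΔS = −(2.1 × 10⁻⁴)(-0.6)+(7.7 × 10⁻⁴)(-4.39) = -3.3 × 10⁻³ → UNSTABLE
  53–61 m: −αΔT+βΔS = −(2.1 × 10⁻⁴)(-0.4)+(7.7 × 10⁻⁴)(+2.96) = 2.4 × 10⁻³ → stable
  61–161 m: −αΔT+βΔS = −(2.1 × 10⁻⁴)(-1.0)+(7.7 × 10⁻⁴)(+0.06) = 2.6 × 10⁻⁴ → stable
  161–210 m: −αΔT+βΔS = −(2.1 × 10⁻⁴)(+1.6)+(7.7 × 10⁻⁴)(+0.70) = 2.0 × 10⁻⁴ → stable
The 32–53 m interval has Δρ < 0: lighter water underlies denser water.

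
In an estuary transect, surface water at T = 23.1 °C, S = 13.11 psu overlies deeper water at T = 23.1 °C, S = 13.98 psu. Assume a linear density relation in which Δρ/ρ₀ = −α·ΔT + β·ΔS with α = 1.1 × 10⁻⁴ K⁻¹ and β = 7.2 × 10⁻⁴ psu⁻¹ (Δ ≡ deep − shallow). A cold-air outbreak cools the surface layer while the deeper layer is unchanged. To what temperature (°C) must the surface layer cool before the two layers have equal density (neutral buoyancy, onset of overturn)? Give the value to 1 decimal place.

17.4 °C

Neutral buoyancy requires Δρ = 0, i.e. −α(T_deep − T_surf′) + β(S_deep − S_surf) = 0.
T_surf′ = T_deep − (β/α)·ΔS = 23.1 − (7.2 × 10⁻⁴/1.1 × 10⁻⁴)·(+0.87) = 17.405 °C.
Cooling required: 23.1 − (17.405) = 5.695 °C.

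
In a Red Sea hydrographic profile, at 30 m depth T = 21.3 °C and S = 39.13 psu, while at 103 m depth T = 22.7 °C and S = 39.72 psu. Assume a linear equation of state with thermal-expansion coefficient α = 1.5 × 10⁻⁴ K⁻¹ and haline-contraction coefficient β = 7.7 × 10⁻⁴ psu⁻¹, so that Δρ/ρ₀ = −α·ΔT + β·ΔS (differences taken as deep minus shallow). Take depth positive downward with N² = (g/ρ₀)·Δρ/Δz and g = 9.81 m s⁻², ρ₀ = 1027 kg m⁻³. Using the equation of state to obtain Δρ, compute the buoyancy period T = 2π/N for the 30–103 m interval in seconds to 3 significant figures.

ΔT = +1.4 K, ΔS = +0.59 psu (deep − shallow).
Δρ/ρ₀ = −αΔT + βΔS = -2.10 × 10⁻⁴ + 4.543 × 10⁻⁴ = 2.443 × 10⁻⁴, so Δρ ≈ 0.2509 kg m⁻³.
N² = (g/ρ₀)·Δρ/Δz = g·(Δρ/ρ₀)/Δz = 9.81 × 2.443 × 10⁻⁴ / 73 = 3.2830 × 10⁻⁵ s⁻².
N = √(3.2830 × 10⁻⁵) = 5.7297 × 10⁻³ rad s⁻¹ → T = 2π/N = 1.0966 × 10³ s ≈ 1.10 × 10³ s.

1.10 × 10³ s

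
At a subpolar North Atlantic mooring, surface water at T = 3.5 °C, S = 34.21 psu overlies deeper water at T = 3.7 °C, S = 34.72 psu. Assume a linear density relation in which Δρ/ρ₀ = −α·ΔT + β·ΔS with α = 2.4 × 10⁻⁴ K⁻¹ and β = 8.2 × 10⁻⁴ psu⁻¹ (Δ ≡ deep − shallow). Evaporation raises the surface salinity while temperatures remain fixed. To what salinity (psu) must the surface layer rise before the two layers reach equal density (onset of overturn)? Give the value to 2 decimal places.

34.66 psu

Neutral buoyancy requires −α(T_deep − T_surf) + β(S_deep − S_surf′) = 0.
S_surf′ = S_deep − (α/β)·ΔT = 34.72 − (2.4 × 10⁻⁴/8.2 × 10⁻⁴)·(+0.2) = 34.6615 psu.
Increase required: 34.6615 − 34.21 = 0.4515 psu.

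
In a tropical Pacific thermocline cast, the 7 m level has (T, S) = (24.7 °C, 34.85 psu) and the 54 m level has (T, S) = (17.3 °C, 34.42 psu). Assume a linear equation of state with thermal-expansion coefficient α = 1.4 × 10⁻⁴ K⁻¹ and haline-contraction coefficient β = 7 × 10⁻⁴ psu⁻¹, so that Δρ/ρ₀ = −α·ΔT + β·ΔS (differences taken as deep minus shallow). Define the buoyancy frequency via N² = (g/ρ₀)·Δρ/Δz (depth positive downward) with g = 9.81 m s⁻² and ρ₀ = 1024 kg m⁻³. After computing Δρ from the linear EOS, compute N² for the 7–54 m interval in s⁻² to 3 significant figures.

ΔT = -7.4 K, ΔS = -0.43 psu (deep − shallow).
Δρ/ρ₀ = −αΔT + βΔS = 1.036 × 10⁻³ − 3.01 × 10⁻⁴ = 7.35 × 10⁻⁴, so Δρ ≈ 0.7526 kg m⁻³.
N² = (g/ρ₀)·Δρ/Δz = g·(Δρ/ρ₀)/Δz = 9.81 × 7.35 × 10⁻⁴ / 47 = 1.5341 × 10⁻⁴ s⁻² ≈ 1.53 × 10⁻⁴ s⁻².

1.53 × 10⁻⁴ s⁻²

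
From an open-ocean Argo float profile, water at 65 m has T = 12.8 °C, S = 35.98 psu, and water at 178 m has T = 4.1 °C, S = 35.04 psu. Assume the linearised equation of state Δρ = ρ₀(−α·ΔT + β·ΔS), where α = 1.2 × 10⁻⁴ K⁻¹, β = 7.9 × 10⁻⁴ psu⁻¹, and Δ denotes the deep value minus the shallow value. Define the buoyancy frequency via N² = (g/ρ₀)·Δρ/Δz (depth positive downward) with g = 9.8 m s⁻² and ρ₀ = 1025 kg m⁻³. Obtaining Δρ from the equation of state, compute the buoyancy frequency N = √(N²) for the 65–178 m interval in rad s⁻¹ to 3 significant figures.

5.11 × 10⁻³ rad s⁻¹

ΔT = -8.7 K, ΔS = -0.94 psu (deep − shallow).
Δρ/ρ₀ = −αΔT + βΔS = 1.044 × 10⁻³ − 7.426 × 10⁻⁴ = 3.014 × 10⁻⁴, so Δρ ≈ 0.3089 kg m⁻³.
N² = (g/ρ₀)·Δρ/Δz = g·(Δρ/ρ₀)/Δz = 9.8 × 3.014 × 10⁻⁴ / 113 = 2.6139 × 10⁻⁵ s⁻².
N = √(2.6139 × 10⁻⁵) = 5.1126 × 10⁻³ rad s⁻¹ ≈ 5.11 × 10⁻³ rad s⁻¹.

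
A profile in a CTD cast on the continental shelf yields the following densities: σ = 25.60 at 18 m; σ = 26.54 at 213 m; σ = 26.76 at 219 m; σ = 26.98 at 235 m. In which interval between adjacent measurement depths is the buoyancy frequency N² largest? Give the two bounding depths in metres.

Compute the density gradient over each adjacent pair:
  18–213 m: Δρ/Δz = 0.94/195 = 4.8 × 10⁻³ kg m⁻⁴
  213–219 m: Δρ/Δz = 0.22/6 = 0.037 kg m⁻⁴
  219–235 m: Δρ/Δz = 0.22/16 = 0.014 kg m⁻⁴
The largest gradient is in the 213–219 m interval — the pycnocline.

213–219 m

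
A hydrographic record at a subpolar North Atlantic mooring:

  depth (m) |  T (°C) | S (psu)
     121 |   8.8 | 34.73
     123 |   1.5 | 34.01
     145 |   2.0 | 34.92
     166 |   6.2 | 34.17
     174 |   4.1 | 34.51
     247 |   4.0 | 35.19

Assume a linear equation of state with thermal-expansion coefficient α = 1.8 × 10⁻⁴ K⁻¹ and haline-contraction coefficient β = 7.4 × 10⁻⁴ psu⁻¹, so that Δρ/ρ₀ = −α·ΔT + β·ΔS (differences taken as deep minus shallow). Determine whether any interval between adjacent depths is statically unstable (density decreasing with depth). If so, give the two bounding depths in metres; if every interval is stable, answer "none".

Evaluate Δρ/ρ₀ = −αΔT + βΔS across each adjacent pair:
  121–123 m: −αΔT+βΔS = −(1.8 × 10⁻⁴)(-7.3)+(7.4 × 10⁻⁴)(-0.72) = 7.8 × 10⁻⁴ → stable
  123–145 m: −αΔT+βΔS = −(1.8 × 10⁻⁴)(+0.5)+(7.4 × 10⁻⁴)(+0.91) = 5.8 × 10⁻⁴ → stable
  145–166 m: −αΔT+βΔS = −(1.8 × 10⁻⁴)(+4.2)+(7.4 × 10⁻⁴)(-0.75) = -1.3 × 10⁻³ → UNSTABLE
  166–174 m: −αΔT+βΔS = −(1.8 × 10⁻⁴)(-2.1)+(7.4 × 10⁻⁴)(+0.34) = 6.3 × 10⁻⁴ → stable
  174–247 m: −αΔT+βΔS = −(1.8 × 10⁻⁴)(-0.1)+(7.4 × 10⁻⁴)(+0.68) = 5.2 × 10⁻⁴ → stable
The 145–166 m interval has Δρ < 0: lighter water underlies denser water.

145–166 m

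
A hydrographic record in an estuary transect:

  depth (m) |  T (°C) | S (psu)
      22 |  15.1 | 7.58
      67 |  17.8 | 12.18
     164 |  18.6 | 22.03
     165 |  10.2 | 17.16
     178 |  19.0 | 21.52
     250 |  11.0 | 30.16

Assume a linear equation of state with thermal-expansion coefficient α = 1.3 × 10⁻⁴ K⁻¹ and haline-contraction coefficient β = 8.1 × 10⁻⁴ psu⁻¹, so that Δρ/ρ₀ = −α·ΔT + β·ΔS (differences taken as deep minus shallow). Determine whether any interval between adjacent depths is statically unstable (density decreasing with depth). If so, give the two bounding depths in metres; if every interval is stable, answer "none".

Evaluate Δρ/ρ₀ = −αΔT + βΔS across each adjacent pair:
  22–67 m: −αΔT+βΔS = −(1.3 × 10⁻⁴)(+2.7)+(8.1 × 10⁻⁴)(+4.60) = 3.4 × 10⁻³ → stable
  67–164 m: −αΔT+βΔS = −(1.3 × 10⁻⁴)(+0.8)+(8.1 × 10⁻⁴)(+9.85) = 7.9 × 10⁻³ → stable
  164–165 m: −αΔT+βΔS = −(1.3 × 10⁻⁴)(-8.4)+(8.1 × 10⁻⁴)(-4.87) = -2.9 × 10⁻³ → UNSTABLE
  165–178 m: −αΔT+βΔS = −(1.3 × 10⁻⁴)(+8.8)+(8.1 × 10⁻⁴)(+4.36) = 2.4 × 10⁻³ → stable
  178–250 m: −αΔT+βΔS = −(1.3 × 10⁻⁴)(-8.0)+(8.1 × 10⁻⁴)(+8.64) = 8.0 × 10⁻³ → stable
The 164–165 m interval has Δρ < 0: lighter water underlies denser water.

164–165 m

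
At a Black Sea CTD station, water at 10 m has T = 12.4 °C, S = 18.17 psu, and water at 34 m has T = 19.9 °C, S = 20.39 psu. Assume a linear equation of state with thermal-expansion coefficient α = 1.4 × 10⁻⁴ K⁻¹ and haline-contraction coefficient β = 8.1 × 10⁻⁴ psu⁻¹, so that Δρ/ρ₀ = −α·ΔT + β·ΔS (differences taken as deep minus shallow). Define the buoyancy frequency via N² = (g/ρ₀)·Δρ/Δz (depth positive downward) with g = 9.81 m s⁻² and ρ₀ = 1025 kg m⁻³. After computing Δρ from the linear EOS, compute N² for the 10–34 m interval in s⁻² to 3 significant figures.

ΔT = +7.5 K, ΔS = +2.22 psu (deep − shallow).
Δρ/ρ₀ = −αΔT + βΔS = -1.05 × 10⁻³ + 1.7982 × 10⁻³ = 7.482 × 10⁻⁴, so Δρ ≈ 0.7669 kg m⁻³.
N² = (g/ρ₀)·Δρ/Δz = g·(Δρ/ρ₀)/Δz = 9.81 × 7.482 × 10⁻⁴ / 24 = 3.0583 × 10⁻⁴ s⁻² ≈ 3.06 × 10⁻⁴ s⁻².

3.06 × 10⁻⁴ s⁻²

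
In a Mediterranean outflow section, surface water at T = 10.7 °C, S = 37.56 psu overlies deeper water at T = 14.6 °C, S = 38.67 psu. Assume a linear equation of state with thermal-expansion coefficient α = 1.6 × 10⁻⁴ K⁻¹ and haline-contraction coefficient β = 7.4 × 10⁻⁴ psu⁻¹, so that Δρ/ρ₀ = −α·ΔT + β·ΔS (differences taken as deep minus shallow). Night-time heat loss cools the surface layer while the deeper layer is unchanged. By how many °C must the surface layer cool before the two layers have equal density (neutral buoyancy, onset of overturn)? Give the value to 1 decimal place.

Neutral buoyancy requires Δρ = 0, i.e. −α(T_deep − T_surf′) + β(S_deep − S_surf) = 0.
T_surf′ = T_deep − (β/α)·ΔS = 14.6 − (7.4 × 10⁻⁴/1.6 × 10⁻⁴)·(+1.11) = 9.466 °C.
Cooling required: 10.7 − (9.466) = 1.234 °C.

1.2 °C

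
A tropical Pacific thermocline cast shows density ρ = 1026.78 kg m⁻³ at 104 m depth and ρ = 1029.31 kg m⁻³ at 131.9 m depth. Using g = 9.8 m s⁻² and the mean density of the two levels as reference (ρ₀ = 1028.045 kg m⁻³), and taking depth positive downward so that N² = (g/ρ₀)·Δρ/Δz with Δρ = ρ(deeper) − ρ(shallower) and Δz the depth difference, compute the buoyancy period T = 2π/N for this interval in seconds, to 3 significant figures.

214 s

Δρ = 1029.31 − 1026.78 = 2.53 kg m⁻³ over Δz = 131.9 − 104 = 27.9 m.
N² = (9.8/1028.045) × (2.53/27.9) = 8.6443 × 10⁻⁴ s⁻².
N = √(8.6443 × 10⁻⁴) = 0.029401 rad s⁻¹, so T = 2π/N = 213.71 s ≈ 214 s.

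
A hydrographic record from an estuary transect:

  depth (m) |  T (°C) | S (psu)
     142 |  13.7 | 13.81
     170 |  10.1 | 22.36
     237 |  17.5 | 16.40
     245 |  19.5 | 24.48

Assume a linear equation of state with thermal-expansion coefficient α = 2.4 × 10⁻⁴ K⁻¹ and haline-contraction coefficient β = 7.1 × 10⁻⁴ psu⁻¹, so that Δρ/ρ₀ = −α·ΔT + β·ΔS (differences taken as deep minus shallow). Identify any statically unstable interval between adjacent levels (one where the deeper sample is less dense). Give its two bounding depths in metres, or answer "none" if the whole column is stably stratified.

170–237 m

Evaluate Δρ/ρ₀ = −αΔT + βΔS across each adjacent pair:
  142–170 m: −αΔT+βΔS = −(2.4 × 10⁻⁴)(-3.6)+(7.1 × 10⁻⁴)(+8.55) = 6.9 × 10⁻³ → stable
  170–237 m: −αΔT+βΔS = −(2.4 × 10⁻⁴)(+7.4)+(7.1 × 10⁻⁴)(-5.96) = -6.0 × 10⁻³ → UNSTABLE
  237–245 m: −αΔT+βΔS = −(2.4 × 10⁻⁴)(+2.0)+(7.1 × 10⁻⁴)(+8.08) = 5.3 × 10⁻³ → stable
The 170–237 m interval has Δρ < 0: lighter water underlies denser water.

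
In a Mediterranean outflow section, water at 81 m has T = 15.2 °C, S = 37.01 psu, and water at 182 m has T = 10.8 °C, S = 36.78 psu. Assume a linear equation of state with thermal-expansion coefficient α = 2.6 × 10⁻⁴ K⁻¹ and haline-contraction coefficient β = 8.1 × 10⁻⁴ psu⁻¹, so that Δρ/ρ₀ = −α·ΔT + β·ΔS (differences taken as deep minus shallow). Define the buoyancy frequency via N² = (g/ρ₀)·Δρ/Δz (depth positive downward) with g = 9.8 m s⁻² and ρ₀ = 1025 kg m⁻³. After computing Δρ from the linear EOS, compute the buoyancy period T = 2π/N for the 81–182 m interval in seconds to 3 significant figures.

652 s

ΔT = -4.4 K, ΔS = -0.23 psu (deep − shallow).
Δρ/ρ₀ = −αΔT + βΔS = 1.144 × 10⁻³ − 1.863 × 10⁻⁴ = 9.577 × 10⁻⁴, so Δρ ≈ 0.9816 kg m⁻³.
N² = (g/ρ₀)·Δρ/Δz = g·(Δρ/ρ₀)/Δz = 9.8 × 9.577 × 10⁻⁴ / 101 = 9.2925 × 10⁻⁵ s⁻².
N = √(9.2925 × 10⁻⁵) = 9.6398 × 10⁻³ rad s⁻¹ → T = 2π/N = 651.80 s ≈ 652 s.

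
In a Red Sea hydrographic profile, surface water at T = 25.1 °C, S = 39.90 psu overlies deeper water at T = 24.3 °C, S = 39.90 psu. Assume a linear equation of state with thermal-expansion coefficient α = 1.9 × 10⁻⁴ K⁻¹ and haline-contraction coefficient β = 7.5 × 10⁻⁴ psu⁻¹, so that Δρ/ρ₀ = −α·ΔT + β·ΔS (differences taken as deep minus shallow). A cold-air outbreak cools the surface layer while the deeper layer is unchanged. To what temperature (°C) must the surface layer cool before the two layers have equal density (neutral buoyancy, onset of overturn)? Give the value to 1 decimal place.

24.3 °C

Neutral buoyancy requires Δρ = 0, i.e. −α(T_deep − T_surf′) + β(S_deep − S_surf) = 0.
T_surf′ = T_deep − (β/α)·ΔS = 24.3 − (7.5 × 10⁻⁴/1.9 × 10⁻⁴)·(+0.00) = 24.300 °C.
Cooling required: 25.1 − (24.300) = 0.800 °C.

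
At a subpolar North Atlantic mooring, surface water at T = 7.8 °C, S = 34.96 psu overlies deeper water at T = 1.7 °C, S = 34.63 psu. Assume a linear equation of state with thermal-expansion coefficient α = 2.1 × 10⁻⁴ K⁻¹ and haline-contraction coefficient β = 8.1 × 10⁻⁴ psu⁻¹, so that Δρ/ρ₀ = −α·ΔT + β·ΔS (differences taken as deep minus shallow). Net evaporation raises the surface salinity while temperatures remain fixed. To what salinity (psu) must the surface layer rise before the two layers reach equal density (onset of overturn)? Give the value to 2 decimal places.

36.21 psu

Neutral buoyancy requires −α(T_deep − T_surf) + β(S_deep − S_surf′) = 0.
S_surf′ = S_deep − (α/β)·ΔT = 34.63 − (2.1 × 10⁻⁴/8.1 × 10⁻⁴)·(-6.1) = 36.2115 psu.
Increase required: 36.2115 − 34.96 = 1.2515 psu.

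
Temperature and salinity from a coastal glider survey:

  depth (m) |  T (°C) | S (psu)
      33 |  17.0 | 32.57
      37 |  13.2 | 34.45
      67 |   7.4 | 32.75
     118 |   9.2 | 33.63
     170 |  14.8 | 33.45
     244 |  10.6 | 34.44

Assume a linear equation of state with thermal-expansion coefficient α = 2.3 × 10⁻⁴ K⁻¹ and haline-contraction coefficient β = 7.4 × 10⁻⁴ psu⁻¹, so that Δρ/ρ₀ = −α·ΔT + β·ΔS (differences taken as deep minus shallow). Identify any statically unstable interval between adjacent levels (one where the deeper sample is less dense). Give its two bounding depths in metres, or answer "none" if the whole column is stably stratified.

Evaluate Δρ/ρ₀ = −αΔT + βΔS across each adjacent pair:
  33–37 m: −αΔT+βΔS = −(2.3 × 10⁻⁴)(-3.8)+(7.4 × 10⁻⁴)(+1.88) = 2.3 × 10⁻³ → stable
  37–67 m: −αΔT+βΔS = −(2.3 × 10⁻⁴)(-5.8)+(7.4 × 10⁻⁴)(-1.70) = 7.6 × 10⁻⁵ → stable
  67–118 m: −αΔT+βΔS = −(2.3 × 10⁻⁴)(+1.8)+(7.4 × 10⁻⁴)(+0.88) = 2.4 × 10⁻⁴ → stable
  118–170 m: −αΔT+βΔS = −(2.3 × 10⁻⁴)(+5.6)+(7.4 × 10⁻⁴)(-0.18) = -1.4 × 10⁻³ → UNSTABLE
  170–244 m: −αΔT+βΔS = −(2.3 × 10⁻⁴)(-4.2)+(7.4 × 10⁻⁴)(+0.99) = 1.7 × 10⁻³ → stable
The 118–170 m interval has Δρ < 0: lighter water underlies denser water.

118–170 m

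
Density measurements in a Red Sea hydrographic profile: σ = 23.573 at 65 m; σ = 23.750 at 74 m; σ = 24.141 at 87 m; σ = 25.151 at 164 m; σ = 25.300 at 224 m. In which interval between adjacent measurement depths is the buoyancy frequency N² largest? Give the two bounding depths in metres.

Compute the density gradient over each adjacent pair:
  65–74 m: Δρ/Δz = 0.177/9 = 0.020 kg m⁻⁴
  74–87 m: Δρ/Δz = 0.391/13 = 0.030 kg m⁻⁴
  87–164 m: Δρ/Δz = 1.010/77 = 0.013 kg m⁻⁴
  164–224 m: Δρ/Δz = 0.149/60 = 2.5 × 10⁻³ kg m⁻⁴
The largest gradient is in the 74–87 m interval — the pycnocline.

74–87 m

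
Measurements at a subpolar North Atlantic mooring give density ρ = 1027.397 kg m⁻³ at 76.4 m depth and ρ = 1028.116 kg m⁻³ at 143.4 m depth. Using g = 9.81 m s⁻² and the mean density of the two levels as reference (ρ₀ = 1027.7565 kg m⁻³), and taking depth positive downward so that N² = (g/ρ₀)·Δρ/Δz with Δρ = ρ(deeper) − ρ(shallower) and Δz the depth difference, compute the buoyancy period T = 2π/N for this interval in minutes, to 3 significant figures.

Δρ = 1028.116 − 1027.397 = 0.719 kg m⁻³ over Δz = 143.4 − 76.4 = 67 m.
N² = (9.81/1027.7565) × (0.719/67) = 1.0243 × 10⁻⁴ s⁻².
N = √(1.0243 × 10⁻⁴) = 0.010121 rad s⁻¹, so T = 2π/N = 620.81 s = 10.347 min ≈ 10.3 min.

10.3 min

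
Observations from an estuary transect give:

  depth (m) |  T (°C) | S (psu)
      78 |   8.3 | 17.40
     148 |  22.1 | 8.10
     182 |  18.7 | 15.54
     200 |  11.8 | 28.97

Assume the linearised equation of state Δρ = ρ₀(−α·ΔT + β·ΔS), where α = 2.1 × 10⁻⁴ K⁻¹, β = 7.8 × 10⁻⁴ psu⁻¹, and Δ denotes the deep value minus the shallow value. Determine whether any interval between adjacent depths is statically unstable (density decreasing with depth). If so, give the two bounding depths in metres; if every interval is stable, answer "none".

78–148 m

Evaluate Δρ/ρ₀ = −αΔT + βΔS across each adjacent pair:
  78–148 m: −αΔT+βΔS = −(2.1 × 10⁻⁴)(+13.8)+(7.8 × 10⁻⁴)(-9.30) = -0.010 → UNSTABLE
  148–182 m: −αΔT+βΔS = −(2.1 × 10⁻⁴)(-3.4)+(7.8 × 10⁻⁴)(+7.44) = 6.5 × 10⁻³ → stable
  182–200 m: −αΔT+βΔS = −(2.1 × 10⁻⁴)(-6.9)+(7.8 × 10⁻⁴)(+13.43) = 0.012 → stable
The 78–148 m interval has Δρ < 0: lighter water underlies denser water.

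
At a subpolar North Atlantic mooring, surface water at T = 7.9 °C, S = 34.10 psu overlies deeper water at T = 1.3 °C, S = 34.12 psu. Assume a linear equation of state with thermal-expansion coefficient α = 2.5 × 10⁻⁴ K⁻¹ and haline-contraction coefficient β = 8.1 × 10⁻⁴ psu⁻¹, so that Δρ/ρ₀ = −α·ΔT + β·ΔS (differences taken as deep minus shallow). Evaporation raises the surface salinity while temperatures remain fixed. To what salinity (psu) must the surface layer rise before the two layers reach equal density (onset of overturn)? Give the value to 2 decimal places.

36.16 psu

Neutral buoyancy requires −α(T_deep − T_surf) + β(S_deep − S_surf′) = 0.
S_surf′ = S_deep − (α/β)·ΔT = 34.12 − (2.5 × 10⁻⁴/8.1 × 10⁻⁴)·(-6.6) = 36.1570 psu.
Increase required: 36.1570 − 34.10 = 2.0570 psu.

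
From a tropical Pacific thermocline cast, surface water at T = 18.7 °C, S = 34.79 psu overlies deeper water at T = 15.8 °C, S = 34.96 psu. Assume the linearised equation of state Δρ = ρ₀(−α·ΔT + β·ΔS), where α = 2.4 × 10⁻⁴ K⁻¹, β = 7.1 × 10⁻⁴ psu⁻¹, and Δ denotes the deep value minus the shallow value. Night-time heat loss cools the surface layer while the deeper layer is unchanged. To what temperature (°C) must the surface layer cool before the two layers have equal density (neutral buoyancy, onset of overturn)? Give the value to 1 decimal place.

15.3 °C

Neutral buoyancy requires Δρ = 0, i.e. −α(T_deep − T_surf′) + β(S_deep − S_surf) = 0.
T_surf′ = T_deep − (β/α)·ΔS = 15.8 − (7.1 × 10⁻⁴/2.4 × 10⁻⁴)·(+0.17) = 15.297 °C.
Cooling required: 18.7 − (15.297) = 3.403 °C.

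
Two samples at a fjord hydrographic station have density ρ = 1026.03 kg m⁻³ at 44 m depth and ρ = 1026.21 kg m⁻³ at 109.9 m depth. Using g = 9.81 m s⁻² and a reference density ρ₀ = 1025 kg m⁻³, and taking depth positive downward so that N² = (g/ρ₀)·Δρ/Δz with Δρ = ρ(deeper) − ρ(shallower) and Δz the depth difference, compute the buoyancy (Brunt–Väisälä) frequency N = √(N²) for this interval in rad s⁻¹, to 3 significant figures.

5.11 × 10⁻³ rad s⁻¹

Δρ = 1026.21 − 1026.03 = 0.18 kg m⁻³ over Δz = 109.9 − 44 = 65.9 m.
N² = (9.81/1025) × (0.18/65.9) = 2.6142 × 10⁻⁵ s⁻².
N = √(2.6142 × 10⁻⁵) = 5.1129 × 10⁻³ rad s⁻¹ ≈ 5.11 × 10⁻³ rad s⁻¹.
A positive N² confirms static stability across the interval.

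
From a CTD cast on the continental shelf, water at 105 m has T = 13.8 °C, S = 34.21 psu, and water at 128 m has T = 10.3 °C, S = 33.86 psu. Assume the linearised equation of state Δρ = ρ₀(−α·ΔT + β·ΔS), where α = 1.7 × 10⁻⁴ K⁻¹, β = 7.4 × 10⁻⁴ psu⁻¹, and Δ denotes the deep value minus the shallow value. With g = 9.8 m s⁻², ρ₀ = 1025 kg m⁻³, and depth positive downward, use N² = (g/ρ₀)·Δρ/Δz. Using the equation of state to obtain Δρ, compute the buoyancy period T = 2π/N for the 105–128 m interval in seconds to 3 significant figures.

ΔT = -3.5 K, ΔS = -0.35 psu (deep − shallow).
Δρ/ρ₀ = −αΔT + βΔS = 5.95 × 10⁻⁴ − 2.59 × 10⁻⁴ = 3.36 × 10⁻⁴, so Δρ ≈ 0.3444 kg m⁻³.
N² = (g/ρ₀)·Δρ/Δz = g·(Δρ/ρ₀)/Δz = 9.8 × 3.36 × 10⁻⁴ / 23 = 1.4317 × 10⁻⁴ s⁻².
N = √(1.4317 × 10⁻⁴) = 0.011965 rad s⁻¹ → T = 2π/N = 525.13 s ≈ 525 s.

525 s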